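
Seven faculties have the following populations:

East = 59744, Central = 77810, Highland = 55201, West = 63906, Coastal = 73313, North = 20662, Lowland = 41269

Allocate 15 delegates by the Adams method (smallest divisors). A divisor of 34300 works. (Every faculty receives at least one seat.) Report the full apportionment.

With modified divisor 34300: modified quotas East 1.742, Central 2.269, Highland 1.609, West 1.863, Coastal 2.137, North 0.602, Lowland 1.203.
Rounding up: East 2, Central 3, Highland 2, West 2, Coastal 3, North 1, Lowland 2 (total 15).

East 2, Central 3, Highland 2, West 2, Coastal 3, North 1, Lowland 2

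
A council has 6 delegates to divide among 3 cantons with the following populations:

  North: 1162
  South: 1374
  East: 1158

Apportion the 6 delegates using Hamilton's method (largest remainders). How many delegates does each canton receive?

North 2, South 2, East 2

The standard divisor is 3694/6 ≈ 615.667.
Standard quotas: North 1.887, South 2.232, East 1.881.
Lower quotas: North 1, South 2, East 1 (sum 4, leaving 2 seats).
Remainders in descending order: North 0.887, East 0.881, South 0.232.
Largest remainders: North, East receive the extra seats.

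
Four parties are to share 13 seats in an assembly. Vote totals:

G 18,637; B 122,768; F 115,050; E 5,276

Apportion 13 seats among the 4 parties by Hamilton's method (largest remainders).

G: 1, B: 6, F: 6, E: 0

Standard divisor: 261731 ÷ 13 ≈ 20133.154.
Standard quotas: G 0.9257, B 6.0978, F 5.7145, E 0.2621.
Lower quotas: G 0, B 6, F 5, E 0 (sum 11, leaving 2 seats).
Remainders in descending order: G 0.9257, F 0.7145, E 0.2621, B 0.0978.
Largest remainders: G, F receive the extra seats.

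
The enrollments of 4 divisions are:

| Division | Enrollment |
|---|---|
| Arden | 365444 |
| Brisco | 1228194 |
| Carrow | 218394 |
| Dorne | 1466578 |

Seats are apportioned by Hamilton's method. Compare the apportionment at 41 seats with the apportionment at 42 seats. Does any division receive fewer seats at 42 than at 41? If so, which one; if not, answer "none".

Arden

At 41 seats: Arden 5, Brisco 15, Carrow 3, Dorne 18.
At 42 seats: Arden 4, Brisco 16, Carrow 3, Dorne 19.
Arden drops from 5 to 4.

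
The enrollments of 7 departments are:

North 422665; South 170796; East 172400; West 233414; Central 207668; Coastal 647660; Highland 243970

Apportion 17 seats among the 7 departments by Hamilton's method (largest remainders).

Standard divisor: 2098573 ÷ 17 ≈ 123445.471.
Standard quotas: North 3.4239, South 1.3836, East 1.3966, West 1.8908, Central 1.6823, Coastal 5.2465, Highland 1.9763.
Lower quotas: North 3, South 1, East 1, West 1, Central 1, Coastal 5, Highland 1 (sum 13, leaving 4 seats).
Remainders in descending order: Highland 0.9763, West 0.8908, Central 0.6823, North 0.4239, East 0.3966, South 0.3836, Coastal 0.2465.
The surplus seats go to Highland, West, Central, North.

North 4, South 1, East 1, West 2, Central 2, Coastal 5, Highland 2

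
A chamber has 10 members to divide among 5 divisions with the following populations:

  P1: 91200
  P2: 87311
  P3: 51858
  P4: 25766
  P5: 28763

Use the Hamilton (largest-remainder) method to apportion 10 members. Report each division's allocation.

Total 284898; standard divisor 284898/10 ≈ 28489.8.
Standard quotas: P1 3.2011, P2 3.0646, P3 1.8202, P4 0.9044, P5 1.0096.
Lower quotas: P1 3, P2 3, P3 1, P4 0, P5 1 (sum 8, leaving 2 seats).
Remainders in descending order: P4 0.9044, P3 0.8202, P1 0.2011, P2 0.0646, P5 0.0096.
Largest remainders: P4, P3 receive the extra seats.

P1=3, P2=3, P3=2, P4=1, P5=1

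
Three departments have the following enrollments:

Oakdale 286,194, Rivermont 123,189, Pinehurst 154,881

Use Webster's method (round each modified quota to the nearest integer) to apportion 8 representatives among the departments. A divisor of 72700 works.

Oakdale: 4; Rivermont: 2; Pinehurst: 2

With modified divisor 72700: modified quotas Oakdale 3.937, Rivermont 1.694, Pinehurst 2.130.
Rounding to the nearest integer: Oakdale 4, Rivermont 2, Pinehurst 2 (total 8).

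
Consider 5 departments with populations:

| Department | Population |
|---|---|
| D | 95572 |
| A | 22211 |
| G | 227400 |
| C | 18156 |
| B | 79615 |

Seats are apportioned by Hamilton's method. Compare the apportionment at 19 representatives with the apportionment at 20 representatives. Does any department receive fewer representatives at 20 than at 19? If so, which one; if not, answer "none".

At 19 seats: D 4, A 1, G 10, C 1, B 3.
At 20 seats: D 4, A 1, G 10, C 1, B 4.
No department's allocation decreased.

none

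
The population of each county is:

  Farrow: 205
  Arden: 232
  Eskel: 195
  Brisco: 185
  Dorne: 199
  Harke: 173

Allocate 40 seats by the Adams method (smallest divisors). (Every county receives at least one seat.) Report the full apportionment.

Farrow=7; Arden=8; Eskel=6; Brisco=6; Dorne=7; Harke=6

Standard divisor 1189/40 ≈ 29.725; standard quotas: Farrow 6.897, Arden 7.805, Eskel 6.560, Brisco 6.224, Dorne 6.695, Harke 5.820.
Rounding up gives 7, 8, 7, 7, 7, 6 = 42 seats, so the divisor must be adjusted.
With modified divisor 33: modified quotas Farrow 6.212, Arden 7.030, Eskel 5.909, Brisco 5.606, Dorne 6.030, Harke 5.242.
Rounding up: Farrow 7, Arden 8, Eskel 6, Brisco 6, Dorne 7, Harke 6 (total 40).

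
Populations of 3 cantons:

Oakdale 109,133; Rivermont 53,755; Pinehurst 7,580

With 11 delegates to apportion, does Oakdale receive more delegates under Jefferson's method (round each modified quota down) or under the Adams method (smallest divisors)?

Jefferson

Jefferson: Oakdale 8, Rivermont 3, Pinehurst 0.
Adams: Oakdale 7, Rivermont 3, Pinehurst 1.
Oakdale gets 8 under Jefferson and 7 under Adams.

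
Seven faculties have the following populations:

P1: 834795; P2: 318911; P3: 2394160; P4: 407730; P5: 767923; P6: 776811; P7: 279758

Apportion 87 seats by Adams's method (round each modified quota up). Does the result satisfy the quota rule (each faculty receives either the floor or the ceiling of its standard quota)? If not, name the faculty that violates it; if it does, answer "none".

Standard quotas: P1 12.565, P2 4.800, P3 36.036, P4 6.137, P5 11.559, P6 11.692, P7 4.211.
Adams allocation: P1 12, P2 5, P3 35, P4 6, P5 12, P6 12, P7 5.
P3 has quota 36.036 (lower 36, upper 37) but receives 35 — outside the quota interval.

P3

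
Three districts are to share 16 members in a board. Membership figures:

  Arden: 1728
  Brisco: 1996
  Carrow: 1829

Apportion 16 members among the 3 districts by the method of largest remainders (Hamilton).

Standard divisor: 5553 ÷ 16 ≈ 347.062.
Standard quotas: Arden 4.979, Brisco 5.751, Carrow 5.270.
Lower quotas: Arden 4, Brisco 5, Carrow 5 (sum 14, leaving 2 seats).
Remainders in descending order: Arden 0.979, Brisco 0.751, Carrow 0.270.
The surplus seats go to Arden, Brisco.

Arden: 5, Brisco: 6, Carrow: 5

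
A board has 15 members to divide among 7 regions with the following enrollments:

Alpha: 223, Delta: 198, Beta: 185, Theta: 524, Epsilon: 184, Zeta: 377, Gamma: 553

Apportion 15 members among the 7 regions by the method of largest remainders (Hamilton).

The standard divisor is 2244/15 ≈ 149.6.
Standard quotas: Alpha 1.491, Delta 1.324, Beta 1.237, Theta 3.503, Epsilon 1.230, Zeta 2.520, Gamma 3.697.
Lower quotas: Alpha 1, Delta 1, Beta 1, Theta 3, Epsilon 1, Zeta 2, Gamma 3 (sum 12, leaving 3 seats).
Remainders in descending order: Gamma 0.697, Zeta 0.520, Theta 0.503, Alpha 0.491, Delta 0.324, Beta 0.237, Epsilon 0.230.
Largest remainders: Gamma, Zeta, Theta receive the extra seats.

Alpha 1; Delta 1; Beta 1; Theta 4; Epsilon 1; Zeta 3; Gamma 4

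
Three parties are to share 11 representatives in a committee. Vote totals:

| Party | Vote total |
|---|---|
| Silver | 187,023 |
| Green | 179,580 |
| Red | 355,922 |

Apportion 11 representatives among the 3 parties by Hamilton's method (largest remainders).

Silver=3; Green=3; Red=5

Total 722525; standard divisor 722525/11 ≈ 65684.091.
Standard quotas: Silver 2.8473, Green 2.7340, Red 5.4187.
Lower quotas: Silver 2, Green 2, Red 5 (sum 9, leaving 2 seats).
Remainders in descending order: Silver 0.8473, Green 0.7340, Red 0.4187.
The surplus seats go to Silver, Green.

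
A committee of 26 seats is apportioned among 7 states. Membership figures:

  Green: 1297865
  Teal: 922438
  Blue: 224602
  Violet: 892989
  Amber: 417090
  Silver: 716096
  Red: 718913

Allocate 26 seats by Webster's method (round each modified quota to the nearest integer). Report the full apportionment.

Standard divisor 5189993/26 ≈ 199615.115; standard quotas: Green 6.502, Teal 4.621, Blue 1.125, Violet 4.474, Amber 2.089, Silver 3.587, Red 3.601.
Rounding to the nearest integer gives 7, 5, 1, 4, 2, 4, 4 = 27 seats, so the divisor must be adjusted.
With modified divisor 202100: modified quotas Green 6.422, Teal 4.564, Blue 1.111, Violet 4.419, Amber 2.064, Silver 3.543, Red 3.557.
Rounding to the nearest integer: Green 6, Teal 5, Blue 1, Violet 4, Amber 2, Silver 4, Red 4 (total 26).

Green: 6; Teal: 5; Blue: 1; Violet: 4; Amber: 2; Silver: 4; Red: 4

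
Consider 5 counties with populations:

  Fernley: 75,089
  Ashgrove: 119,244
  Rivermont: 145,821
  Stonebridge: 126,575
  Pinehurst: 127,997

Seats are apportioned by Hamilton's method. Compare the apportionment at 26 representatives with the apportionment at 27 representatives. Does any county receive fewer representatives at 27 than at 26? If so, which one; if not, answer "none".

none

At 26 seats: Fernley 3, Ashgrove 5, Rivermont 6, Stonebridge 6, Pinehurst 6.
At 27 seats: Fernley 3, Ashgrove 5, Rivermont 7, Stonebridge 6, Pinehurst 6.
No county's allocation decreased.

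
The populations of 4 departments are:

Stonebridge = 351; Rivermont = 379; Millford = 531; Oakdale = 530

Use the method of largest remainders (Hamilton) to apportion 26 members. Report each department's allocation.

Stonebridge=5, Rivermont=5, Millford=8, Oakdale=8

The standard divisor is 1791/26 ≈ 68.885.
Standard quotas: Stonebridge 5.095, Rivermont 5.502, Millford 7.709, Oakdale 7.694.
Lower quotas: Stonebridge 5, Rivermont 5, Millford 7, Oakdale 7 (sum 24, leaving 2 seats).
Remainders in descending order: Millford 0.709, Oakdale 0.694, Rivermont 0.502, Stonebridge 0.095.
The surplus seats go to Millford, Oakdale.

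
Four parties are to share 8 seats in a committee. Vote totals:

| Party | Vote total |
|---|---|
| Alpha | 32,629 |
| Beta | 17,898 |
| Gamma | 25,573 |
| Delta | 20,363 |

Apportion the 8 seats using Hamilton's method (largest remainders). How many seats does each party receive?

Alpha 3; Beta 1; Gamma 2; Delta 2

Total 96463; standard divisor 96463/8 ≈ 12057.875.
Standard quotas: Alpha 2.7060, Beta 1.4843, Gamma 2.1209, Delta 1.6888.
Lower quotas: Alpha 2, Beta 1, Gamma 2, Delta 1 (sum 6, leaving 2 seats).
Remainders in descending order: Alpha 0.7060, Delta 0.6888, Beta 0.4843, Gamma 0.1209.
Largest remainders: Alpha, Delta receive the extra seats.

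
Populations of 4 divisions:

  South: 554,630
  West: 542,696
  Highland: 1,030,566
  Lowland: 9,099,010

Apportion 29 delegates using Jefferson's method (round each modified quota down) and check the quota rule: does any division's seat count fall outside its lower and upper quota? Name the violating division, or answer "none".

Standard quotas: South 1.433, West 1.402, Highland 2.662, Lowland 23.503.
Jefferson allocation: South 1, West 1, Highland 2, Lowland 25.
Lowland has quota 23.503 (lower 23, upper 24) but receives 25 — outside the quota interval.

Lowland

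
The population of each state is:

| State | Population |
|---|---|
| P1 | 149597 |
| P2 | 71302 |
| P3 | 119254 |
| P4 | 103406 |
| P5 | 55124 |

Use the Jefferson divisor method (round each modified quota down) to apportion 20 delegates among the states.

P1 6, P2 3, P3 5, P4 4, P5 2

Standard divisor 498683/20 ≈ 24934.15; standard quotas: P1 6.000, P2 2.860, P3 4.783, P4 4.147, P5 2.211.
Rounding down gives 5, 2, 4, 4, 2 = 17 seats, so the divisor must be adjusted.
With modified divisor 22600: modified quotas P1 6.619, P2 3.155, P3 5.277, P4 4.575, P5 2.439.
Rounding down: P1 6, P2 3, P3 5, P4 4, P5 2 (total 20).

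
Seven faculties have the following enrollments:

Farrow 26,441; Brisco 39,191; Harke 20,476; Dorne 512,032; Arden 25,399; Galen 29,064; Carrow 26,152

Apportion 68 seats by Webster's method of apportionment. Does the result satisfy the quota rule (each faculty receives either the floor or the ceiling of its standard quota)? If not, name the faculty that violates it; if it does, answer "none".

Standard quotas: Farrow 2.649, Brisco 3.926, Harke 2.051, Dorne 51.297, Arden 2.545, Galen 2.912, Carrow 2.620.
Webster allocation: Farrow 3, Brisco 4, Harke 2, Dorne 50, Arden 3, Galen 3, Carrow 3.
Dorne has quota 51.297 (lower 51, upper 52) but receives 50 — outside the quota interval.

Dorne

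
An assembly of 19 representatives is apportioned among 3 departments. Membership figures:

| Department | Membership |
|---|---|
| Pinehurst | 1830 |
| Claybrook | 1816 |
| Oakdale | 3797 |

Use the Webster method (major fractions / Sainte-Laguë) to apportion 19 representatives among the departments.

Pinehurst: 5; Claybrook: 5; Oakdale: 9

Standard divisor 7443/19 ≈ 391.737; standard quotas: Pinehurst 4.672, Claybrook 4.636, Oakdale 9.693.
Rounding to the nearest integer gives 5, 5, 10 = 20 seats, so the divisor must be adjusted.
With modified divisor 401.6: modified quotas Pinehurst 4.557, Claybrook 4.522, Oakdale 9.455.
Rounding to the nearest integer: Pinehurst 5, Claybrook 5, Oakdale 9 (total 19).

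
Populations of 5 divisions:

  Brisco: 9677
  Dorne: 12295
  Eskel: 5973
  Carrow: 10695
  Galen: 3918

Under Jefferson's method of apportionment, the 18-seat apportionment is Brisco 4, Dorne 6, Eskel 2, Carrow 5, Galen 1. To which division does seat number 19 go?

Priority for the next seat is population ÷ (current seats + 1).
Priorities: Brisco 1935.400, Dorne 1756.429, Eskel 1991.000, Carrow 1782.500, Galen 1959.000.
Highest priority: Eskel.

Eskel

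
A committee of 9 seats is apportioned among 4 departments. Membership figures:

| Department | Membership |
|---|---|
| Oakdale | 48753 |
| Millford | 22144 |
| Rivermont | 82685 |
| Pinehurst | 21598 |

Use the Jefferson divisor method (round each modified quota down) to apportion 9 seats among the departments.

Standard divisor 175180/9 ≈ 19464.444; standard quotas: Oakdale 2.505, Millford 1.138, Rivermont 4.248, Pinehurst 1.110.
Rounding down gives 2, 1, 4, 1 = 8 seats, so the divisor must be adjusted.
With modified divisor 16400: modified quotas Oakdale 2.973, Millford 1.350, Rivermont 5.042, Pinehurst 1.317.
Rounding down: Oakdale 2, Millford 1, Rivermont 5, Pinehurst 1 (total 9).

Oakdale 2, Millford 1, Rivermont 5, Pinehurst 1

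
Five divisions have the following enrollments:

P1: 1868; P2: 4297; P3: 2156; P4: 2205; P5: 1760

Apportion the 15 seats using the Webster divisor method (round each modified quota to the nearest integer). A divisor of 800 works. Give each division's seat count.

With modified divisor 800: modified quotas P1 2.335, P2 5.371, P3 2.695, P4 2.756, P5 2.200.
Rounding to the nearest integer: P1 2, P2 5, P3 3, P4 3, P5 2 (total 15).

P1: 2, P2: 5, P3: 3, P4: 3, P5: 2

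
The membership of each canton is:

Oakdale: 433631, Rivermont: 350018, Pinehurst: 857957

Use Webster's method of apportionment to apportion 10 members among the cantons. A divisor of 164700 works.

Oakdale: 3, Rivermont: 2, Pinehurst: 5

With modified divisor 164700: modified quotas Oakdale 2.633, Rivermont 2.125, Pinehurst 5.209.
Rounding to the nearest integer: Oakdale 3, Rivermont 2, Pinehurst 5 (total 10).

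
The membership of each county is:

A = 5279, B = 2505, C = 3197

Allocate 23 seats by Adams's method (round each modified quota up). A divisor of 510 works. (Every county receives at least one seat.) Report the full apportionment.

With modified divisor 510: modified quotas A 10.351, B 4.912, C 6.269.
Rounding up: A 11, B 5, C 7 (total 23).

A: 11, B: 5, C: 7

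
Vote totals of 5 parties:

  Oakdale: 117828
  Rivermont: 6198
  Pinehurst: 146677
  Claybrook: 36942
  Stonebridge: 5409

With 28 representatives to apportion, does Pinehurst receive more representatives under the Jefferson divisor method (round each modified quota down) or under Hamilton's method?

Jefferson

Jefferson: Oakdale 11, Rivermont 0, Pinehurst 14, Claybrook 3, Stonebridge 0.
Hamilton: Oakdale 11, Rivermont 1, Pinehurst 13, Claybrook 3, Stonebridge 0.
Pinehurst gets 14 under Jefferson and 13 under Hamilton.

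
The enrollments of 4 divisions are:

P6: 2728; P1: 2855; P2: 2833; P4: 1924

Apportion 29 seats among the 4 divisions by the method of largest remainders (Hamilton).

P6=8, P1=8, P2=8, P4=5

The standard divisor is 10340/29 ≈ 356.552.
Standard quotas: P6 7.651, P1 8.007, P2 7.946, P4 5.396.
Lower quotas: P6 7, P1 8, P2 7, P4 5 (sum 27, leaving 2 seats).
Remainders in descending order: P2 0.946, P6 0.651, P4 0.396, P1 0.007.
The surplus seats go to P2, P6.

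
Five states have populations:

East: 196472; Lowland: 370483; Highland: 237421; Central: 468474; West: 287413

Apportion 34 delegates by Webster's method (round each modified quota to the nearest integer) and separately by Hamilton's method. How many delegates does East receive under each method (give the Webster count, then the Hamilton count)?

Webster: East 4, Lowland 8, Highland 5, Central 11, West 6.
Hamilton: East 5, Lowland 8, Highland 5, Central 10, West 6.
East gets 4 under Webster and 5 under Hamilton.

4 and 5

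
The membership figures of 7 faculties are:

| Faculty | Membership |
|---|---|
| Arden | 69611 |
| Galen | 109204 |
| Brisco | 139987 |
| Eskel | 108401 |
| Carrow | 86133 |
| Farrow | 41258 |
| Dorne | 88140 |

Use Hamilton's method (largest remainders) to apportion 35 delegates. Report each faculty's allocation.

Total 642734; standard divisor 642734/35 ≈ 18363.829.
Standard quotas: Arden 3.7907, Galen 5.9467, Brisco 7.6230, Eskel 5.9030, Carrow 4.6904, Farrow 2.2467, Dorne 4.7997.
Lower quotas: Arden 3, Galen 5, Brisco 7, Eskel 5, Carrow 4, Farrow 2, Dorne 4 (sum 30, leaving 5 seats).
Remainders in descending order: Galen 0.9467, Eskel 0.9030, Dorne 0.7997, Arden 0.7907, Carrow 0.6904, Brisco 0.6230, Farrow 0.2467.
Largest remainders: Galen, Eskel, Dorne, Arden, Carrow receive the extra seats.

Arden: 4, Galen: 6, Brisco: 7, Eskel: 6, Carrow: 5, Farrow: 2, Dorne: 5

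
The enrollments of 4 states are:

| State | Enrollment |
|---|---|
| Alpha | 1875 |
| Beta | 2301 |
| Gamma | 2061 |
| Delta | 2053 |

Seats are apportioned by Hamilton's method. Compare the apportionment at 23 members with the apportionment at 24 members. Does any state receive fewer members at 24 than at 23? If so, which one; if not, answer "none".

none

At 23 seats: Alpha 5, Beta 6, Gamma 6, Delta 6.
At 24 seats: Alpha 5, Beta 7, Gamma 6, Delta 6.
No state's allocation decreased.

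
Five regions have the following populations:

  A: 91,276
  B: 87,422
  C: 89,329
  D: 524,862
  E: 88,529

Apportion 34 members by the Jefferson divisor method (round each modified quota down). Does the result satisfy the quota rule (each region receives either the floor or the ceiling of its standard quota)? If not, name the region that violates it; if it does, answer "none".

D

Standard quotas: A 3.521, B 3.372, C 3.446, D 20.246, E 3.415.
Jefferson allocation: A 3, B 3, C 3, D 22, E 3.
D has quota 20.246 (lower 20, upper 21) but receives 22 — outside the quota interval.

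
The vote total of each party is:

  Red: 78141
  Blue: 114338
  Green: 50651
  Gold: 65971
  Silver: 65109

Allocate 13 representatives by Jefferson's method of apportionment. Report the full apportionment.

Red=3; Blue=4; Green=2; Gold=2; Silver=2

Standard divisor 374210/13 ≈ 28785.385; standard quotas: Red 2.715, Blue 3.972, Green 1.760, Gold 2.292, Silver 2.262.
Rounding down gives 2, 3, 1, 2, 2 = 10 seats, so the divisor must be adjusted.
With modified divisor 24100: modified quotas Red 3.242, Blue 4.744, Green 2.102, Gold 2.737, Silver 2.702.
Rounding down: Red 3, Blue 4, Green 2, Gold 2, Silver 2 (total 13).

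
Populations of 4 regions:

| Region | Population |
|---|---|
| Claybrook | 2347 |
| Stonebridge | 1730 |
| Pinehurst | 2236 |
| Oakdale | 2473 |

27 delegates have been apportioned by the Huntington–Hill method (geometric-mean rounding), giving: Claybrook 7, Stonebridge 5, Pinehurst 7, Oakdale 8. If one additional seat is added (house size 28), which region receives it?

Priority for the next seat is population ÷ (√(s·(s+1))).
Priorities: Claybrook 313.631, Stonebridge 315.853, Pinehurst 298.798, Oakdale 291.446.
Highest priority: Stonebridge.

Stonebridge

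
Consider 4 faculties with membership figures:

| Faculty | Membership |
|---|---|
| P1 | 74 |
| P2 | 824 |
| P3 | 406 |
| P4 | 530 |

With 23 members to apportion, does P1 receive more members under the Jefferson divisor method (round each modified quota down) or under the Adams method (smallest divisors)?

Jefferson: P1 0, P2 11, P3 5, P4 7.
Adams: P1 1, P2 10, P3 5, P4 7.
P1 gets 0 under Jefferson and 1 under Adams.

Adams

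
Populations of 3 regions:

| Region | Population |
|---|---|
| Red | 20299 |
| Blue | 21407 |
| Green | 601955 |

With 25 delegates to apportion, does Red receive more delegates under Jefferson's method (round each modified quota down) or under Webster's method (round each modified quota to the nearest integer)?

Jefferson: Red 0, Blue 0, Green 25.
Webster: Red 1, Blue 1, Green 23.
Red gets 0 under Jefferson and 1 under Webster.

Webster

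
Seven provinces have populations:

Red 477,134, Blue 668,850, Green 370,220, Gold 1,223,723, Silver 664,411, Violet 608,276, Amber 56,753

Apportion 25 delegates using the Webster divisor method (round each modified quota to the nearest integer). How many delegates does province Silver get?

4

Standard divisor 4069367/25 ≈ 162774.68; standard quotas: Red 2.931, Blue 4.109, Green 2.274, Gold 7.518, Silver 4.082, Violet 3.737, Amber 0.349.
Rounding to the nearest integer gives Red 3, Blue 4, Green 2, Gold 8, Silver 4, Violet 4, Amber 0 — total 25, matching the house size, so no adjustment is needed.
Silver receives 4.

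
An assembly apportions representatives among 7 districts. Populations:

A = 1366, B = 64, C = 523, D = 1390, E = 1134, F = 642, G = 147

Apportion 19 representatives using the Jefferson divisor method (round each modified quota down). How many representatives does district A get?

Standard divisor 5266/19 ≈ 277.158; standard quotas: A 4.929, B 0.231, C 1.887, D 5.015, E 4.092, F 2.316, G 0.530.
Rounding down gives 4, 0, 1, 5, 4, 2, 0 = 16 seats, so the divisor must be adjusted.
With modified divisor 230: modified quotas A 5.939, B 0.278, C 2.274, D 6.043, E 4.930, F 2.791, G 0.639.
Rounding down: A 5, B 0, C 2, D 6, E 4, F 2, G 0 (total 19).
A receives 5.

5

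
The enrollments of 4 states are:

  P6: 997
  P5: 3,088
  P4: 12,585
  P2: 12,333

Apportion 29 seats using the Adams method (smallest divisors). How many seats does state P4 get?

Standard divisor 29003/29 ≈ 1000.103; standard quotas: P6 0.997, P5 3.088, P4 12.584, P2 12.332.
Rounding up gives 1, 4, 13, 13 = 31 seats, so the divisor must be adjusted.
With modified divisor 1040: modified quotas P6 0.959, P5 2.969, P4 12.101, P2 11.859.
Rounding up: P6 1, P5 3, P4 13, P2 12 (total 29).
P4 receives 13.

13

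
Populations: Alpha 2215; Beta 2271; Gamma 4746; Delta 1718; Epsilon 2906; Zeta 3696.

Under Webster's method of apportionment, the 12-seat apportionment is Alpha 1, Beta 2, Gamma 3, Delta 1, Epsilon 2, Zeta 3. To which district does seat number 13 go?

Priority for the next seat is population ÷ (current seats + 0.5).
Priorities: Alpha 1476.667, Beta 908.400, Gamma 1356.000, Delta 1145.333, Epsilon 1162.400, Zeta 1056.000.
Highest priority: Alpha.

Alpha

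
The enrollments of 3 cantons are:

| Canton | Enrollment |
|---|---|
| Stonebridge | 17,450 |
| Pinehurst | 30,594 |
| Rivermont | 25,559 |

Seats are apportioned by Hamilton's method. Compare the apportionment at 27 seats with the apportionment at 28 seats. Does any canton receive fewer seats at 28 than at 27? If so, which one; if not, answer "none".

At 27 seats: Stonebridge 7, Pinehurst 11, Rivermont 9.
At 28 seats: Stonebridge 6, Pinehurst 12, Rivermont 10.
Stonebridge drops from 7 to 6.

Stonebridge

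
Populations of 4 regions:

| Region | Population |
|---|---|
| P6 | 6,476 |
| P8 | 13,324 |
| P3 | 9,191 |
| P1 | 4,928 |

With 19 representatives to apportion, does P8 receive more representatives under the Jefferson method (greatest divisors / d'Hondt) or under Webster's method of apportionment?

Jefferson: P6 3, P8 8, P3 5, P1 3.
Webster: P6 4, P8 7, P3 5, P1 3.
P8 gets 8 under Jefferson and 7 under Webster.

Jefferson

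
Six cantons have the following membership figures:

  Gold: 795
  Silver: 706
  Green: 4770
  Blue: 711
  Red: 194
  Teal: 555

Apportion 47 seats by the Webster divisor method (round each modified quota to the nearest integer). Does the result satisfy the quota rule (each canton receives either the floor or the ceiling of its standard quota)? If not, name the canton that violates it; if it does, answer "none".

Green

Standard quotas: Gold 4.833, Silver 4.292, Green 28.999, Blue 4.322, Red 1.179, Teal 3.374.
Webster allocation: Gold 5, Silver 4, Green 30, Blue 4, Red 1, Teal 3.
Green has quota 28.999 (lower 28, upper 29) but receives 30 — outside the quota interval.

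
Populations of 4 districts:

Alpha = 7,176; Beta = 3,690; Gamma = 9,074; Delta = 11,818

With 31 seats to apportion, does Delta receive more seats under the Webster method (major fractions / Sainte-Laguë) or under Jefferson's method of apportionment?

Webster: Alpha 7, Beta 4, Gamma 9, Delta 11.
Jefferson: Alpha 7, Beta 3, Gamma 9, Delta 12.
Delta gets 11 under Webster and 12 under Jefferson.

Jefferson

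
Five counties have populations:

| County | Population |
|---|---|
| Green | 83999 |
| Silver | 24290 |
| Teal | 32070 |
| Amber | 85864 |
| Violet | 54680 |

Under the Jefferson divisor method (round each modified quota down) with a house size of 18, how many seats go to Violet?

Standard divisor 280903/18 ≈ 15605.722; standard quotas: Green 5.383, Silver 1.556, Teal 2.055, Amber 5.502, Violet 3.504.
Rounding down gives 5, 1, 2, 5, 3 = 16 seats, so the divisor must be adjusted.
With modified divisor 13800: modified quotas Green 6.087, Silver 1.760, Teal 2.324, Amber 6.222, Violet 3.962.
Rounding down: Green 6, Silver 1, Teal 2, Amber 6, Violet 3 (total 18).
Violet receives 3.

3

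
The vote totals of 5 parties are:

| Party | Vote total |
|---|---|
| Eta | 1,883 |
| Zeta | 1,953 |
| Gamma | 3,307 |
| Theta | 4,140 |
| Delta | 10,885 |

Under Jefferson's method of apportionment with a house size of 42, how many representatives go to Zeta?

3

Standard divisor 22168/42 ≈ 527.81; standard quotas: Eta 3.568, Zeta 3.700, Gamma 6.266, Theta 7.844, Delta 20.623.
Rounding down gives 3, 3, 6, 7, 20 = 39 seats, so the divisor must be adjusted.
With modified divisor 492: modified quotas Eta 3.827, Zeta 3.970, Gamma 6.722, Theta 8.415, Delta 22.124.
Rounding down: Eta 3, Zeta 3, Gamma 6, Theta 8, Delta 22 (total 42).
Zeta receives 3.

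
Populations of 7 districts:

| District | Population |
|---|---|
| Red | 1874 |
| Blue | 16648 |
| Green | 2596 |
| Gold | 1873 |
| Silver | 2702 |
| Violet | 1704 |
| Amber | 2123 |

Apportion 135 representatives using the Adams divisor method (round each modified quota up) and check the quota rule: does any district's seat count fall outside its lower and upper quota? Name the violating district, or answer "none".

Standard quotas: Red 8.570, Blue 76.134, Green 11.872, Gold 8.566, Silver 12.357, Violet 7.793, Amber 9.709.
Adams allocation: Red 9, Blue 74, Green 12, Gold 9, Silver 13, Violet 8, Amber 10.
Blue has quota 76.134 (lower 76, upper 77) but receives 74 — outside the quota interval.

Blue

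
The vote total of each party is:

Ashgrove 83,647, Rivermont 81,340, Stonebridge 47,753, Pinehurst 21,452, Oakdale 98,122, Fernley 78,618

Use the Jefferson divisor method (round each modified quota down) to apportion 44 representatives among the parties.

Ashgrove=9, Rivermont=9, Stonebridge=5, Pinehurst=2, Oakdale=11, Fernley=8

Standard divisor 410932/44 ≈ 9339.364; standard quotas: Ashgrove 8.956, Rivermont 8.709, Stonebridge 5.113, Pinehurst 2.297, Oakdale 10.506, Fernley 8.418.
Rounding down gives 8, 8, 5, 2, 10, 8 = 41 seats, so the divisor must be adjusted.
With modified divisor 8800: modified quotas Ashgrove 9.505, Rivermont 9.243, Stonebridge 5.426, Pinehurst 2.438, Oakdale 11.150, Fernley 8.934.
Rounding down: Ashgrove 9, Rivermont 9, Stonebridge 5, Pinehurst 2, Oakdale 11, Fernley 8 (total 44).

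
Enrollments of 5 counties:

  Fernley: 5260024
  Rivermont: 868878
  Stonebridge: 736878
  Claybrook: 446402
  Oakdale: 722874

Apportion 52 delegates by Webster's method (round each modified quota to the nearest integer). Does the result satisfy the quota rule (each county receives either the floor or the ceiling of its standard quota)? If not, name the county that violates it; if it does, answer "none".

Fernley

Standard quotas: Fernley 34.041, Rivermont 5.623, Stonebridge 4.769, Claybrook 2.889, Oakdale 4.678.
Webster allocation: Fernley 33, Rivermont 6, Stonebridge 5, Claybrook 3, Oakdale 5.
Fernley has quota 34.041 (lower 34, upper 35) but receives 33 — outside the quota interval.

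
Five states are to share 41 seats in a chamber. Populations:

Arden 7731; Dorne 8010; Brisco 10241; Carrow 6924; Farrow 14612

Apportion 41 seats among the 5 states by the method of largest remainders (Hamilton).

Arden=7; Dorne=7; Brisco=9; Carrow=6; Farrow=12

The standard divisor is 47518/41 ≈ 1158.976.
Standard quotas: Arden 6.6705, Dorne 6.9113, Brisco 8.8363, Carrow 5.9742, Farrow 12.6077.
Lower quotas: Arden 6, Dorne 6, Brisco 8, Carrow 5, Farrow 12 (sum 37, leaving 4 seats).
Remainders in descending order: Carrow 0.9742, Dorne 0.9113, Brisco 0.8363, Arden 0.6705, Farrow 0.6077.
The surplus seats go to Carrow, Dorne, Brisco, Arden.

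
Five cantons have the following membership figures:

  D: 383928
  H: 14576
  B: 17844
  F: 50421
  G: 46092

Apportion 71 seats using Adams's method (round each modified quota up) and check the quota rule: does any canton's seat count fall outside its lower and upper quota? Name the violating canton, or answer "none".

D

Standard quotas: D 53.151, H 2.018, B 2.470, F 6.980, G 6.381.
Adams allocation: D 52, H 2, B 3, F 7, G 7.
D has quota 53.151 (lower 53, upper 54) but receives 52 — outside the quota interval.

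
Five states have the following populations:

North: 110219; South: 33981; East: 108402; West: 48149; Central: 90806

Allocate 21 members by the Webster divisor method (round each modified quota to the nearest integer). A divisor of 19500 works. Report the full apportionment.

With modified divisor 19500: modified quotas North 5.652, South 1.743, East 5.559, West 2.469, Central 4.657.
Rounding to the nearest integer: North 6, South 2, East 6, West 2, Central 5 (total 21).

North 6; South 2; East 6; West 2; Central 5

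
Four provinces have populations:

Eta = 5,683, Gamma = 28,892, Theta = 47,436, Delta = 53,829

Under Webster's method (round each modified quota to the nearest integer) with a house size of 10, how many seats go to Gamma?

2

Standard divisor 135840/10 ≈ 13584; standard quotas: Eta 0.418, Gamma 2.127, Theta 3.492, Delta 3.963.
Rounding to the nearest integer gives 0, 2, 3, 4 = 9 seats, so the divisor must be adjusted.
With modified divisor 12800: modified quotas Eta 0.444, Gamma 2.257, Theta 3.706, Delta 4.205.
Rounding to the nearest integer: Eta 0, Gamma 2, Theta 4, Delta 4 (total 10).
Gamma receives 2.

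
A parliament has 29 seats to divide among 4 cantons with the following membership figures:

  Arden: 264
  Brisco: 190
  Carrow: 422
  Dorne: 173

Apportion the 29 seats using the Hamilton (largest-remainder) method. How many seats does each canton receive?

Arden=7; Brisco=5; Carrow=12; Dorne=5

Standard divisor: 1049 ÷ 29 ≈ 36.172.
Standard quotas: Arden 7.298, Brisco 5.253, Carrow 11.666, Dorne 4.783.
Lower quotas: Arden 7, Brisco 5, Carrow 11, Dorne 4 (sum 27, leaving 2 seats).
Remainders in descending order: Dorne 0.783, Carrow 0.666, Arden 0.298, Brisco 0.253.
Largest remainders: Dorne, Carrow receive the extra seats.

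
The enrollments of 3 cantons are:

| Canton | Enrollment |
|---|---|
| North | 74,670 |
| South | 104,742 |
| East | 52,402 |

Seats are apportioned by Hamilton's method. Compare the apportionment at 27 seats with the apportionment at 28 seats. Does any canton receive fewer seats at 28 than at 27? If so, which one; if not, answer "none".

none

At 27 seats: North 9, South 12, East 6.
At 28 seats: North 9, South 13, East 6.
No canton's allocation decreased.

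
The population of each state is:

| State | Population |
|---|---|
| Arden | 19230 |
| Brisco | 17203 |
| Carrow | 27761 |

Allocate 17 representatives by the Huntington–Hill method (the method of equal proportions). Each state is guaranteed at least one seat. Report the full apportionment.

Arden 5; Brisco 5; Carrow 7

With divisor 3778: modified quotas Arden 5.090, Brisco 4.553, Carrow 7.348.
Geometric-mean thresholds: Arden √(5·6)=5.477, Brisco √(4·5)=4.472, Carrow √(7·8)=7.483.
Each quota rounded against its threshold gives Arden 5, Brisco 5, Carrow 7 (total 17).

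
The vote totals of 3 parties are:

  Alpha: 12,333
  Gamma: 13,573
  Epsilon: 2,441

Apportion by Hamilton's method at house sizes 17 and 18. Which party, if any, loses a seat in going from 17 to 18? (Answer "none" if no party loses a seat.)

Epsilon

At 17 seats: Alpha 7, Gamma 8, Epsilon 2.
At 18 seats: Alpha 8, Gamma 9, Epsilon 1.
Epsilon drops from 2 to 1.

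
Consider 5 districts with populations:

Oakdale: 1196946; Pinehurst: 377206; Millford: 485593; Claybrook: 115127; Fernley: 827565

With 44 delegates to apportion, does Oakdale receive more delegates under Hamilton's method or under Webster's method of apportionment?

Hamilton: Oakdale 18, Pinehurst 5, Millford 7, Claybrook 2, Fernley 12.
Webster: Oakdale 17, Pinehurst 6, Millford 7, Claybrook 2, Fernley 12.
Oakdale gets 18 under Hamilton and 17 under Webster.

Hamilton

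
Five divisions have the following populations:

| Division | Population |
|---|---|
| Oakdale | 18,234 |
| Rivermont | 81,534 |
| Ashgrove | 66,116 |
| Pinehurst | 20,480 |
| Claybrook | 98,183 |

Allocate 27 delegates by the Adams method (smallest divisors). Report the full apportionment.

Standard divisor 284547/27 ≈ 10538.778; standard quotas: Oakdale 1.730, Rivermont 7.737, Ashgrove 6.274, Pinehurst 1.943, Claybrook 9.316.
Rounding up gives 2, 8, 7, 2, 10 = 29 seats, so the divisor must be adjusted.
With modified divisor 11300: modified quotas Oakdale 1.614, Rivermont 7.215, Ashgrove 5.851, Pinehurst 1.812, Claybrook 8.689.
Rounding up: Oakdale 2, Rivermont 8, Ashgrove 6, Pinehurst 2, Claybrook 9 (total 27).

Oakdale: 2, Rivermont: 8, Ashgrove: 6, Pinehurst: 2, Claybrook: 9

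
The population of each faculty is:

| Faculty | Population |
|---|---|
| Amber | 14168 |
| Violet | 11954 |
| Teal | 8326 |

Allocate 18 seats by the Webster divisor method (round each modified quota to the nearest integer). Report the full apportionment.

Standard divisor 34448/18 ≈ 1913.778; standard quotas: Amber 7.403, Violet 6.246, Teal 4.351.
Rounding to the nearest integer gives 7, 6, 4 = 17 seats, so the divisor must be adjusted.
With modified divisor 1870: modified quotas Amber 7.576, Violet 6.393, Teal 4.452.
Rounding to the nearest integer: Amber 8, Violet 6, Teal 4 (total 18).

Amber: 8, Violet: 6, Teal: 4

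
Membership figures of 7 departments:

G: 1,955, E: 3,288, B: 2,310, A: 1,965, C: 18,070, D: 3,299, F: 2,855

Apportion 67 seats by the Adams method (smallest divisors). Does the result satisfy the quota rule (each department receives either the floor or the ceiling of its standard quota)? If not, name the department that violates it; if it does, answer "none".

Standard quotas: G 3.882, E 6.529, B 4.587, A 3.902, C 35.881, D 6.551, F 5.669.
Adams allocation: G 4, E 7, B 5, A 4, C 34, D 7, F 6.
C has quota 35.881 (lower 35, upper 36) but receives 34 — outside the quota interval.

C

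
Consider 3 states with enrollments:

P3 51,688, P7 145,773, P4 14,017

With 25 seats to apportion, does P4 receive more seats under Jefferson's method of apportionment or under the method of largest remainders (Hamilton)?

Hamilton

Jefferson: P3 6, P7 18, P4 1.
Hamilton: P3 6, P7 17, P4 2.
P4 gets 1 under Jefferson and 2 under Hamilton.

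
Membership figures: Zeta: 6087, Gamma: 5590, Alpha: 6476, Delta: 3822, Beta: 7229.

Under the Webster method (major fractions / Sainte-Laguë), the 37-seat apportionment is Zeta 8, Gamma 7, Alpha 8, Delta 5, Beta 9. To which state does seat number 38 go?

Alpha

Priority for the next seat is population ÷ (current seats + 0.5).
Priorities: Zeta 716.118, Gamma 745.333, Alpha 761.882, Delta 694.909, Beta 760.947.
Highest priority: Alpha.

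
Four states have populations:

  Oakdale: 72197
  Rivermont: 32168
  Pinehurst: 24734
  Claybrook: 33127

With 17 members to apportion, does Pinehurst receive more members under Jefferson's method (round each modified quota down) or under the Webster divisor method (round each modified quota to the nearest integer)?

Jefferson: Oakdale 8, Rivermont 3, Pinehurst 2, Claybrook 4.
Webster: Oakdale 8, Rivermont 3, Pinehurst 3, Claybrook 3.
Pinehurst gets 2 under Jefferson and 3 under Webster.

Webster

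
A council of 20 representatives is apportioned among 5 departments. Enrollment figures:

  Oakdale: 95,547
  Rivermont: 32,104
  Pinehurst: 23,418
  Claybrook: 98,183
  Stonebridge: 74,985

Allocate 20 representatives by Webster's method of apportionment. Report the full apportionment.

Oakdale 6; Rivermont 2; Pinehurst 1; Claybrook 6; Stonebridge 5

Standard divisor 324237/20 ≈ 16211.85; standard quotas: Oakdale 5.894, Rivermont 1.980, Pinehurst 1.444, Claybrook 6.056, Stonebridge 4.625.
Rounding to the nearest integer gives Oakdale 6, Rivermont 2, Pinehurst 1, Claybrook 6, Stonebridge 5 — total 20, matching the house size, so no adjustment is needed.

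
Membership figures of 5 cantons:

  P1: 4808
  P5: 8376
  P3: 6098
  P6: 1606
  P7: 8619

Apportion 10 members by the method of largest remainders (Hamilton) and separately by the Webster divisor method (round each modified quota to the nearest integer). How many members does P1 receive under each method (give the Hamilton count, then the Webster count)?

Hamilton: P1 2, P5 3, P3 2, P6 0, P7 3.
Webster: P1 1, P5 3, P3 2, P6 1, P7 3.
P1 gets 2 under Hamilton and 1 under Webster.

2 and 1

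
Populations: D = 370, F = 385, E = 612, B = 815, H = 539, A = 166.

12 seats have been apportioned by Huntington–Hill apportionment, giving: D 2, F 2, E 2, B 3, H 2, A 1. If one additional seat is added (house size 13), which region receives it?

Priority for the next seat is population ÷ (√(s·(s+1))).
Priorities: D 151.052, F 157.176, E 249.848, B 235.270, H 220.046, A 117.380.
Highest priority: E.

E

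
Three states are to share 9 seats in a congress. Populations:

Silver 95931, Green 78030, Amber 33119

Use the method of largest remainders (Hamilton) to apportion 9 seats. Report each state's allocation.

Silver 4, Green 3, Amber 2

Standard divisor: 207080 ÷ 9 ≈ 23008.889.
Standard quotas: Silver 4.1693, Green 3.3913, Amber 1.4394.
Lower quotas: Silver 4, Green 3, Amber 1 (sum 8, leaving 1 seat).
Remainders in descending order: Amber 0.4394, Green 0.3913, Silver 0.1693.
The surplus seat goes to Amber.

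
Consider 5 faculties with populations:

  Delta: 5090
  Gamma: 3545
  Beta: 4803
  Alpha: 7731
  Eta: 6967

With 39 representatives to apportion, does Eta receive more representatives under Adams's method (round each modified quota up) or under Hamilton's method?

Adams: Delta 7, Gamma 5, Beta 7, Alpha 10, Eta 10.
Hamilton: Delta 7, Gamma 5, Beta 7, Alpha 11, Eta 9.
Eta gets 10 under Adams and 9 under Hamilton.

Adams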